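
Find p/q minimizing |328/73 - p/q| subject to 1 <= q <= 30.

9/2

Expand x = 328/73 as a continued fraction with the Euclidean algorithm:
  328 = 4*73 + 36, so a_0 = 4.
  73 = 2*36 + 1, so a_1 = 2.
  36 = 36*1 + 0, so a_2 = 36.
so x = [4; 2, 36].
Convergents (p_i = a_i*p_{i-1} + p_{i-2}, q_i = a_i*q_{i-1} + q_{i-2} with p_{-2}=0, p_{-1}=1, q_{-2}=1, q_{-1}=0), until the denominator exceeds 30:
  i=0: a_0=4, p_0 = 4*1 + 0 = 4, q_0 = 4*0 + 1 = 1.
  i=1: a_1=2, p_1 = 2*4 + 1 = 9, q_1 = 2*1 + 0 = 2.
  i=2: a_2=36, p_2 = 36*9 + 4 = 328, q_2 = 36*2 + 1 = 73.
q_2 = 73 > 30, so the last convergent with denominator <= 30 is p_1/q_1 = 9/2.
The closest fraction with denominator <= 30 is either p_1/q_1 or the intermediate fraction (k*p_1 + p_0)/(k*q_1 + q_0) with the largest k >= 1 whose denominator stays <= 30; these approach x as k grows, and every other convergent or intermediate fraction in range is farther away.
Largest k: floor((30 - q_0)/q_1) = floor((30 - 1)/2) = 14.
That gives (14*9 + 4)/(14*2 + 1) = 130/29.
Compare the errors: |x - 9/2| = |328*2 - 9*73|/(73*2) = 1/146, and |x - 130/29| = |328*29 - 130*73|/(73*29) = 22/2117.
Cross-multiplying, 1*2117 = 2117 < 3212 = 22*146, so 1/146 is smaller: the convergent 9/2 is closer to x than 130/29.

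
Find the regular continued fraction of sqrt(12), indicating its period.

[3; (2, 6)]

Write x_i = (sqrt(12) + m_i)/d_i with (m_0, d_0) = (0, 1). a_0 = floor(sqrt(12)) = 3, since 3^2 = 9 <= 12 < 16 = 4^2.
Iterate m_{i+1} = d_i*a_i - m_i, d_{i+1} = (12 - m_{i+1}^2)/d_i, a_{i+1} = floor((a_0 + m_{i+1})/d_{i+1}):
  m_1 = 1*3 - 0 = 3, d_1 = (12 - 3^2)/1 = 3/1 = 3, a_1 = floor((3 + 3)/3) = 2.
  m_2 = 3*2 - 3 = 3, d_2 = (12 - 3^2)/3 = 3/3 = 1, a_2 = floor((3 + 3)/1) = 6.
  m_3 = 1*6 - 3 = 3, d_3 = (12 - 3^2)/1 = 3/1 = 3: (m_3, d_3) = (m_1, d_1) = (3, 3), so from here the quotients repeat a_1, a_2; the period length is 2.
Hence the expansion of sqrt(12) is a_0 = 3 followed by the repeating block 2, 6 (period 2).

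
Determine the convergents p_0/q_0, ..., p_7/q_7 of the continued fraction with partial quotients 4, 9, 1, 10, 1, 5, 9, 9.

Using the convergent recurrence p_i = a_i*p_{i-1} + p_{i-2}, q_i = a_i*q_{i-1} + q_{i-2} with p_{-2}=0, p_{-1}=1, q_{-2}=1, q_{-1}=0:
  i=0: a_0=4, p_0 = 4*1 + 0 = 4, q_0 = 4*0 + 1 = 1.
  i=1: a_1=9, p_1 = 9*4 + 1 = 37, q_1 = 9*1 + 0 = 9.
  i=2: a_2=1, p_2 = 1*37 + 4 = 41, q_2 = 1*9 + 1 = 10.
  i=3: a_3=10, p_3 = 10*41 + 37 = 447, q_3 = 10*10 + 9 = 109.
  i=4: a_4=1, p_4 = 1*447 + 41 = 488, q_4 = 1*109 + 10 = 119.
  i=5: a_5=5, p_5 = 5*488 + 447 = 2887, q_5 = 5*119 + 109 = 704.
  i=6: a_6=9, p_6 = 9*2887 + 488 = 26471, q_6 = 9*704 + 119 = 6455.
  i=7: a_7=9, p_7 = 9*26471 + 2887 = 241126, q_7 = 9*6455 + 704 = 58799.

4/1, 37/9, 41/10, 447/109, 488/119, 2887/704, 26471/6455, 241126/58799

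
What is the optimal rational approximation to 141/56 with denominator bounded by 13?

Expand x = 141/56 as a continued fraction with the Euclidean algorithm:
  141 = 2*56 + 29, so a_0 = 2.
  56 = 1*29 + 27, so a_1 = 1.
  29 = 1*27 + 2, so a_2 = 1.
  27 = 13*2 + 1, so a_3 = 13.
  2 = 2*1 + 0, so a_4 = 2.
so x = [2; 1, 1, 13, 2].
Convergents (p_i = a_i*p_{i-1} + p_{i-2}, q_i = a_i*q_{i-1} + q_{i-2} with p_{-2}=0, p_{-1}=1, q_{-2}=1, q_{-1}=0), until the denominator exceeds 13:
  i=0: a_0=2, p_0 = 2*1 + 0 = 2, q_0 = 2*0 + 1 = 1.
  i=1: a_1=1, p_1 = 1*2 + 1 = 3, q_1 = 1*1 + 0 = 1.
  i=2: a_2=1, p_2 = 1*3 + 2 = 5, q_2 = 1*1 + 1 = 2.
  i=3: a_3=13, p_3 = 13*5 + 3 = 68, q_3 = 13*2 + 1 = 27.
q_3 = 27 > 13, so the last convergent with denominator <= 13 is p_2/q_2 = 5/2.
The closest fraction with denominator <= 13 is either p_2/q_2 or the intermediate fraction (k*p_2 + p_1)/(k*q_2 + q_1) with the largest k >= 1 whose denominator stays <= 13; these approach x as k grows, and every other convergent or intermediate fraction in range is farther away.
Largest k: floor((13 - q_1)/q_2) = floor((13 - 1)/2) = 6.
That gives (6*5 + 3)/(6*2 + 1) = 33/13.
Compare the errors: |x - 5/2| = |141*2 - 5*56|/(56*2) = 2/112, and |x - 33/13| = |141*13 - 33*56|/(56*13) = 15/728.
Cross-multiplying, 2*728 = 1456 < 1680 = 15*112, so 2/112 is smaller: the convergent 5/2 is closer to x than 33/13.

5/2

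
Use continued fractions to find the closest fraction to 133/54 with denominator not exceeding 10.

Expand x = 133/54 as a continued fraction with the Euclidean algorithm:
  133 = 2*54 + 25, so a_0 = 2.
  54 = 2*25 + 4, so a_1 = 2.
  25 = 6*4 + 1, so a_2 = 6.
  4 = 4*1 + 0, so a_3 = 4.
so x = [2; 2, 6, 4].
Convergents (p_i = a_i*p_{i-1} + p_{i-2}, q_i = a_i*q_{i-1} + q_{i-2} with p_{-2}=0, p_{-1}=1, q_{-2}=1, q_{-1}=0), until the denominator exceeds 10:
  i=0: a_0=2, p_0 = 2*1 + 0 = 2, q_0 = 2*0 + 1 = 1.
  i=1: a_1=2, p_1 = 2*2 + 1 = 5, q_1 = 2*1 + 0 = 2.
  i=2: a_2=6, p_2 = 6*5 + 2 = 32, q_2 = 6*2 + 1 = 13.
q_2 = 13 > 10, so the last convergent with denominator <= 10 is p_1/q_1 = 5/2.
The closest fraction with denominator <= 10 is either p_1/q_1 or the intermediate fraction (k*p_1 + p_0)/(k*q_1 + q_0) with the largest k >= 1 whose denominator stays <= 10; these approach x as k grows, and every other convergent or intermediate fraction in range is farther away.
Largest k: floor((10 - q_0)/q_1) = floor((10 - 1)/2) = 4.
That gives (4*5 + 2)/(4*2 + 1) = 22/9.
Compare the errors: |x - 5/2| = |133*2 - 5*54|/(54*2) = 4/108, and |x - 22/9| = |133*9 - 22*54|/(54*9) = 9/486.
Cross-multiplying, 9*108 = 972 < 1944 = 4*486, so 9/486 is smaller: the intermediate fraction 22/9 is closer to x than 5/2.

22/9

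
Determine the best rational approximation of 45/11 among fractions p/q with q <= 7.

29/7

Expand x = 45/11 as a continued fraction with the Euclidean algorithm:
  45 = 4*11 + 1, so a_0 = 4.
  11 = 11*1 + 0, so a_1 = 11.
so x = [4; 11].
Convergents (p_i = a_i*p_{i-1} + p_{i-2}, q_i = a_i*q_{i-1} + q_{i-2} with p_{-2}=0, p_{-1}=1, q_{-2}=1, q_{-1}=0), until the denominator exceeds 7:
  i=0: a_0=4, p_0 = 4*1 + 0 = 4, q_0 = 4*0 + 1 = 1.
  i=1: a_1=11, p_1 = 11*4 + 1 = 45, q_1 = 11*1 + 0 = 11.
q_1 = 11 > 7, so the last convergent with denominator <= 7 is p_0/q_0 = 4/1.
The closest fraction with denominator <= 7 is either p_0/q_0 or the intermediate fraction (k*p_0 + p_{-1})/(k*q_0 + q_{-1}) with the largest k >= 1 whose denominator stays <= 7; these approach x as k grows, and every other convergent or intermediate fraction in range is farther away.
Largest k: floor((7 - q_{-1})/q_0) = floor((7 - 0)/1) = 7 (using the seeds p_{-1} = 1, q_{-1} = 0).
That gives (7*4 + 1)/(7*1 + 0) = 29/7.
Compare the errors: |x - 4/1| = |45*1 - 4*11|/(11*1) = 1/11, and |x - 29/7| = |45*7 - 29*11|/(11*7) = 4/77.
Cross-multiplying, 4*11 = 44 < 77 = 1*77, so 4/77 is smaller: the intermediate fraction 29/7 is closer to x than 4/1.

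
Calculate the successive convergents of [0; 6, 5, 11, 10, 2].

Using the convergent recurrence p_i = a_i*p_{i-1} + p_{i-2}, q_i = a_i*q_{i-1} + q_{i-2} with p_{-2}=0, p_{-1}=1, q_{-2}=1, q_{-1}=0:
  i=0: a_0=0, p_0 = 0*1 + 0 = 0, q_0 = 0*0 + 1 = 1.
  i=1: a_1=6, p_1 = 6*0 + 1 = 1, q_1 = 6*1 + 0 = 6.
  i=2: a_2=5, p_2 = 5*1 + 0 = 5, q_2 = 5*6 + 1 = 31.
  i=3: a_3=11, p_3 = 11*5 + 1 = 56, q_3 = 11*31 + 6 = 347.
  i=4: a_4=10, p_4 = 10*56 + 5 = 565, q_4 = 10*347 + 31 = 3501.
  i=5: a_5=2, p_5 = 2*565 + 56 = 1186, q_5 = 2*3501 + 347 = 7349.

0/1, 1/6, 5/31, 56/347, 565/3501, 1186/7349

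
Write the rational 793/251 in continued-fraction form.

[3; 6, 3, 1, 1, 1, 3]

Run the Euclidean algorithm on 793 and 251; the successive quotients are the partial quotients a_0, a_1, ... (each step inverts the fractional part left over by the previous one):
  793 = 3*251 + 40, so a_0 = 3.
  251 = 6*40 + 11, so a_1 = 6.
  40 = 3*11 + 7, so a_2 = 3.
  11 = 1*7 + 4, so a_3 = 1.
  7 = 1*4 + 3, so a_4 = 1.
  4 = 1*3 + 1, so a_5 = 1.
  3 = 3*1 + 0, so a_6 = 3.
The remainder reaches 0 after 7 divisions, so the expansion has 7 partial quotients, read off in order.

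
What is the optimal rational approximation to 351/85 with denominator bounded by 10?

Expand x = 351/85 as a continued fraction with the Euclidean algorithm:
  351 = 4*85 + 11, so a_0 = 4.
  85 = 7*11 + 8, so a_1 = 7.
  11 = 1*8 + 3, so a_2 = 1.
  8 = 2*3 + 2, so a_3 = 2.
  3 = 1*2 + 1, so a_4 = 1.
  2 = 2*1 + 0, so a_5 = 2.
so x = [4; 7, 1, 2, 1, 2].
Convergents (p_i = a_i*p_{i-1} + p_{i-2}, q_i = a_i*q_{i-1} + q_{i-2} with p_{-2}=0, p_{-1}=1, q_{-2}=1, q_{-1}=0), until the denominator exceeds 10:
  i=0: a_0=4, p_0 = 4*1 + 0 = 4, q_0 = 4*0 + 1 = 1.
  i=1: a_1=7, p_1 = 7*4 + 1 = 29, q_1 = 7*1 + 0 = 7.
  i=2: a_2=1, p_2 = 1*29 + 4 = 33, q_2 = 1*7 + 1 = 8.
  i=3: a_3=2, p_3 = 2*33 + 29 = 95, q_3 = 2*8 + 7 = 23.
q_3 = 23 > 10, so the last convergent with denominator <= 10 is p_2/q_2 = 33/8.
The closest fraction with denominator <= 10 is either p_2/q_2 or the intermediate fraction (k*p_2 + p_1)/(k*q_2 + q_1) with the largest k >= 1 whose denominator stays <= 10; these approach x as k grows, and every other convergent or intermediate fraction in range is farther away.
Largest k: floor((10 - q_1)/q_2) = floor((10 - 7)/8) = 0.
Since k = 0, no intermediate fraction beyond p_2/q_2 has denominator <= 10, so the convergent 33/8 is the closest (its error is |351*8 - 33*85|/(85*8) = 3/680).

33/8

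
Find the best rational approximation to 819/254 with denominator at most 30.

29/9

Expand x = 819/254 as a continued fraction with the Euclidean algorithm:
  819 = 3*254 + 57, so a_0 = 3.
  254 = 4*57 + 26, so a_1 = 4.
  57 = 2*26 + 5, so a_2 = 2.
  26 = 5*5 + 1, so a_3 = 5.
  5 = 5*1 + 0, so a_4 = 5.
so x = [3; 4, 2, 5, 5].
Convergents (p_i = a_i*p_{i-1} + p_{i-2}, q_i = a_i*q_{i-1} + q_{i-2} with p_{-2}=0, p_{-1}=1, q_{-2}=1, q_{-1}=0), until the denominator exceeds 30:
  i=0: a_0=3, p_0 = 3*1 + 0 = 3, q_0 = 3*0 + 1 = 1.
  i=1: a_1=4, p_1 = 4*3 + 1 = 13, q_1 = 4*1 + 0 = 4.
  i=2: a_2=2, p_2 = 2*13 + 3 = 29, q_2 = 2*4 + 1 = 9.
  i=3: a_3=5, p_3 = 5*29 + 13 = 158, q_3 = 5*9 + 4 = 49.
q_3 = 49 > 30, so the last convergent with denominator <= 30 is p_2/q_2 = 29/9.
The closest fraction with denominator <= 30 is either p_2/q_2 or the intermediate fraction (k*p_2 + p_1)/(k*q_2 + q_1) with the largest k >= 1 whose denominator stays <= 30; these approach x as k grows, and every other convergent or intermediate fraction in range is farther away.
Largest k: floor((30 - q_1)/q_2) = floor((30 - 4)/9) = 2.
That gives (2*29 + 13)/(2*9 + 4) = 71/22.
Compare the errors: |x - 29/9| = |819*9 - 29*254|/(254*9) = 5/2286, and |x - 71/22| = |819*22 - 71*254|/(254*22) = 16/5588.
Cross-multiplying, 5*5588 = 27940 < 36576 = 16*2286, so 5/2286 is smaller: the convergent 29/9 is closer to x than 71/22.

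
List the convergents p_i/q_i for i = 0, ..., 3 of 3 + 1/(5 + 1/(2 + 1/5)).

Using the convergent recurrence p_i = a_i*p_{i-1} + p_{i-2}, q_i = a_i*q_{i-1} + q_{i-2} with p_{-2}=0, p_{-1}=1, q_{-2}=1, q_{-1}=0:
  i=0: a_0=3, p_0 = 3*1 + 0 = 3, q_0 = 3*0 + 1 = 1.
  i=1: a_1=5, p_1 = 5*3 + 1 = 16, q_1 = 5*1 + 0 = 5.
  i=2: a_2=2, p_2 = 2*16 + 3 = 35, q_2 = 2*5 + 1 = 11.
  i=3: a_3=5, p_3 = 5*35 + 16 = 191, q_3 = 5*11 + 5 = 60.

3/1, 16/5, 35/11, 191/60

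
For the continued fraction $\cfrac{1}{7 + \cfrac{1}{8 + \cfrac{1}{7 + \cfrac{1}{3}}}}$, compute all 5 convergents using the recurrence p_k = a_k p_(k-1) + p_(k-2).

Using the convergent recurrence p_i = a_i*p_{i-1} + p_{i-2}, q_i = a_i*q_{i-1} + q_{i-2} with p_{-2}=0, p_{-1}=1, q_{-2}=1, q_{-1}=0:
  i=0: a_0=0, p_0 = 0*1 + 0 = 0, q_0 = 0*0 + 1 = 1.
  i=1: a_1=7, p_1 = 7*0 + 1 = 1, q_1 = 7*1 + 0 = 7.
  i=2: a_2=8, p_2 = 8*1 + 0 = 8, q_2 = 8*7 + 1 = 57.
  i=3: a_3=7, p_3 = 7*8 + 1 = 57, q_3 = 7*57 + 7 = 406.
  i=4: a_4=3, p_4 = 3*57 + 8 = 179, q_4 = 3*406 + 57 = 1275.

0/1, 1/7, 8/57, 57/406, 179/1275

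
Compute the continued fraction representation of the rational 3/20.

Run the Euclidean algorithm on 3 and 20; the successive quotients are the partial quotients a_0, a_1, ... (each step inverts the fractional part left over by the previous one):
  3 = 0*20 + 3, so a_0 = 0.
  20 = 6*3 + 2, so a_1 = 6.
  3 = 1*2 + 1, so a_2 = 1.
  2 = 2*1 + 0, so a_3 = 2.
The remainder reaches 0 after 4 divisions, so the expansion has 4 partial quotients, read off in order.

[0; 6, 1, 2]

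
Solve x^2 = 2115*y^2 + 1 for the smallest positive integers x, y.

First expand sqrt(2115) as a continued fraction. With x_i = (sqrt(2115) + m_i)/d_i and (m_0, d_0) = (0, 1): a_0 = floor(sqrt(2115)) = 45, since 45^2 = 2025 <= 2115 < 2116 = 46^2.
Iterate m_{i+1} = d_i*a_i - m_i, d_{i+1} = (2115 - m_{i+1}^2)/d_i, a_{i+1} = floor((a_0 + m_{i+1})/d_{i+1}):
  m_1 = 1*45 - 0 = 45, d_1 = (2115 - 45^2)/1 = 90/1 = 90, a_1 = floor((45 + 45)/90) = 1.
  m_2 = 90*1 - 45 = 45, d_2 = (2115 - 45^2)/90 = 90/90 = 1, a_2 = floor((45 + 45)/1) = 90.
  m_3 = 1*90 - 45 = 45, d_3 = (2115 - 45^2)/1 = 90/1 = 90: (m_3, d_3) = (m_1, d_1) = (45, 90), so from here the quotients repeat a_1, a_2; the period length is 2.
So sqrt(2115) = [45; (1, 90)] with period length k = 2.
k is even, so the fundamental solution of x^2 - 2115y^2 = 1 is (p_{k-1}, q_{k-1}) = (p_1, q_1); compute convergents through index 1.
Convergents (p_i = a_i*p_{i-1} + p_{i-2}, q_i = a_i*q_{i-1} + q_{i-2} with p_{-2}=0, p_{-1}=1, q_{-2}=1, q_{-1}=0):
  i=0: a_0=45, p_0 = 45*1 + 0 = 45, q_0 = 45*0 + 1 = 1.
  i=1: a_1=1, p_1 = 1*45 + 1 = 46, q_1 = 1*1 + 0 = 1.
Check: 46^2 - 2115*1^2 = 2116 - 2115 = 1, so (x, y) = (46, 1) solves the equation, and by the theorem it is the least positive solution.

(x, y) = (46, 1)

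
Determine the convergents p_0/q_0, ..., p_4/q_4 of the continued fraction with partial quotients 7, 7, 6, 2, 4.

7/1, 50/7, 307/43, 664/93, 2963/415

Using the convergent recurrence p_i = a_i*p_{i-1} + p_{i-2}, q_i = a_i*q_{i-1} + q_{i-2} with p_{-2}=0, p_{-1}=1, q_{-2}=1, q_{-1}=0:
  i=0: a_0=7, p_0 = 7*1 + 0 = 7, q_0 = 7*0 + 1 = 1.
  i=1: a_1=7, p_1 = 7*7 + 1 = 50, q_1 = 7*1 + 0 = 7.
  i=2: a_2=6, p_2 = 6*50 + 7 = 307, q_2 = 6*7 + 1 = 43.
  i=3: a_3=2, p_3 = 2*307 + 50 = 664, q_3 = 2*43 + 7 = 93.
  i=4: a_4=4, p_4 = 4*664 + 307 = 2963, q_4 = 4*93 + 43 = 415.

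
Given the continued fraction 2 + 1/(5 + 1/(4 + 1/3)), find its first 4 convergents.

Using the convergent recurrence p_i = a_i*p_{i-1} + p_{i-2}, q_i = a_i*q_{i-1} + q_{i-2} with p_{-2}=0, p_{-1}=1, q_{-2}=1, q_{-1}=0:
  i=0: a_0=2, p_0 = 2*1 + 0 = 2, q_0 = 2*0 + 1 = 1.
  i=1: a_1=5, p_1 = 5*2 + 1 = 11, q_1 = 5*1 + 0 = 5.
  i=2: a_2=4, p_2 = 4*11 + 2 = 46, q_2 = 4*5 + 1 = 21.
  i=3: a_3=3, p_3 = 3*46 + 11 = 149, q_3 = 3*21 + 5 = 68.

2/1, 11/5, 46/21, 149/68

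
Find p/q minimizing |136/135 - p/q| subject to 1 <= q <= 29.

Expand x = 136/135 as a continued fraction with the Euclidean algorithm:
  136 = 1*135 + 1, so a_0 = 1.
  135 = 135*1 + 0, so a_1 = 135.
so x = [1; 135].
Convergents (p_i = a_i*p_{i-1} + p_{i-2}, q_i = a_i*q_{i-1} + q_{i-2} with p_{-2}=0, p_{-1}=1, q_{-2}=1, q_{-1}=0), until the denominator exceeds 29:
  i=0: a_0=1, p_0 = 1*1 + 0 = 1, q_0 = 1*0 + 1 = 1.
  i=1: a_1=135, p_1 = 135*1 + 1 = 136, q_1 = 135*1 + 0 = 135.
q_1 = 135 > 29, so the last convergent with denominator <= 29 is p_0/q_0 = 1/1.
The closest fraction with denominator <= 29 is either p_0/q_0 or the intermediate fraction (k*p_0 + p_{-1})/(k*q_0 + q_{-1}) with the largest k >= 1 whose denominator stays <= 29; these approach x as k grows, and every other convergent or intermediate fraction in range is farther away.
Largest k: floor((29 - q_{-1})/q_0) = floor((29 - 0)/1) = 29 (using the seeds p_{-1} = 1, q_{-1} = 0).
That gives (29*1 + 1)/(29*1 + 0) = 30/29.
Compare the errors: |x - 1/1| = |136*1 - 1*135|/(135*1) = 1/135, and |x - 30/29| = |136*29 - 30*135|/(135*29) = 106/3915.
Cross-multiplying, 1*3915 = 3915 < 14310 = 106*135, so 1/135 is smaller: the convergent 1/1 is closer to x than 30/29.

1/1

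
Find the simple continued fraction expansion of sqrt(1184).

Write x_i = (sqrt(1184) + m_i)/d_i with (m_0, d_0) = (0, 1). a_0 = floor(sqrt(1184)) = 34, since 34^2 = 1156 <= 1184 < 1225 = 35^2.
Iterate m_{i+1} = d_i*a_i - m_i, d_{i+1} = (1184 - m_{i+1}^2)/d_i, a_{i+1} = floor((a_0 + m_{i+1})/d_{i+1}):
  m_1 = 1*34 - 0 = 34, d_1 = (1184 - 34^2)/1 = 28/1 = 28, a_1 = floor((34 + 34)/28) = 2.
  m_2 = 28*2 - 34 = 22, d_2 = (1184 - 22^2)/28 = 700/28 = 25, a_2 = floor((34 + 22)/25) = 2.
  m_3 = 25*2 - 22 = 28, d_3 = (1184 - 28^2)/25 = 400/25 = 16, a_3 = floor((34 + 28)/16) = 3.
  m_4 = 16*3 - 28 = 20, d_4 = (1184 - 20^2)/16 = 784/16 = 49, a_4 = floor((34 + 20)/49) = 1.
  m_5 = 49*1 - 20 = 29, d_5 = (1184 - 29^2)/49 = 343/49 = 7, a_5 = floor((34 + 29)/7) = 9.
  m_6 = 7*9 - 29 = 34, d_6 = (1184 - 34^2)/7 = 28/7 = 4, a_6 = floor((34 + 34)/4) = 17.
  m_7 = 4*17 - 34 = 34, d_7 = (1184 - 34^2)/4 = 28/4 = 7, a_7 = floor((34 + 34)/7) = 9.
  m_8 = 7*9 - 34 = 29, d_8 = (1184 - 29^2)/7 = 343/7 = 49, a_8 = floor((34 + 29)/49) = 1.
  m_9 = 49*1 - 29 = 20, d_9 = (1184 - 20^2)/49 = 784/49 = 16, a_9 = floor((34 + 20)/16) = 3.
  m_10 = 16*3 - 20 = 28, d_10 = (1184 - 28^2)/16 = 400/16 = 25, a_10 = floor((34 + 28)/25) = 2.
  m_11 = 25*2 - 28 = 22, d_11 = (1184 - 22^2)/25 = 700/25 = 28, a_11 = floor((34 + 22)/28) = 2.
  m_12 = 28*2 - 22 = 34, d_12 = (1184 - 34^2)/28 = 28/28 = 1, a_12 = floor((34 + 34)/1) = 68.
  m_13 = 1*68 - 34 = 34, d_13 = (1184 - 34^2)/1 = 28/1 = 28: (m_13, d_13) = (m_1, d_1) = (34, 28), so from here the quotients repeat a_1, ..., a_12; the period length is 12.
Hence the expansion of sqrt(1184) is a_0 = 34 followed by the repeating block 2, 2, 3, 1, 9, 17, 9, 1, 3, 2, 2, 68 (period 12).

[34; (2, 2, 3, 1, 9, 17, 9, 1, 3, 2, 2, 68)]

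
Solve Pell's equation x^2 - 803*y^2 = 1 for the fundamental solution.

First expand sqrt(803) as a continued fraction. With x_i = (sqrt(803) + m_i)/d_i and (m_0, d_0) = (0, 1): a_0 = floor(sqrt(803)) = 28, since 28^2 = 784 <= 803 < 841 = 29^2.
Iterate m_{i+1} = d_i*a_i - m_i, d_{i+1} = (803 - m_{i+1}^2)/d_i, a_{i+1} = floor((a_0 + m_{i+1})/d_{i+1}):
  m_1 = 1*28 - 0 = 28, d_1 = (803 - 28^2)/1 = 19/1 = 19, a_1 = floor((28 + 28)/19) = 2.
  m_2 = 19*2 - 28 = 10, d_2 = (803 - 10^2)/19 = 703/19 = 37, a_2 = floor((28 + 10)/37) = 1.
  m_3 = 37*1 - 10 = 27, d_3 = (803 - 27^2)/37 = 74/37 = 2, a_3 = floor((28 + 27)/2) = 27.
  m_4 = 2*27 - 27 = 27, d_4 = (803 - 27^2)/2 = 74/2 = 37, a_4 = floor((28 + 27)/37) = 1.
  m_5 = 37*1 - 27 = 10, d_5 = (803 - 10^2)/37 = 703/37 = 19, a_5 = floor((28 + 10)/19) = 2.
  m_6 = 19*2 - 10 = 28, d_6 = (803 - 28^2)/19 = 19/19 = 1, a_6 = floor((28 + 28)/1) = 56.
  m_7 = 1*56 - 28 = 28, d_7 = (803 - 28^2)/1 = 19/1 = 19: (m_7, d_7) = (m_1, d_1) = (28, 19), so from here the quotients repeat a_1, ..., a_6; the period length is 6.
So sqrt(803) = [28; (2, 1, 27, 1, 2, 56)] with period length k = 6.
k is even, so the fundamental solution of x^2 - 803y^2 = 1 is (p_{k-1}, q_{k-1}) = (p_5, q_5); compute convergents through index 5.
Convergents (p_i = a_i*p_{i-1} + p_{i-2}, q_i = a_i*q_{i-1} + q_{i-2} with p_{-2}=0, p_{-1}=1, q_{-2}=1, q_{-1}=0):
  i=0: a_0=28, p_0 = 28*1 + 0 = 28, q_0 = 28*0 + 1 = 1.
  i=1: a_1=2, p_1 = 2*28 + 1 = 57, q_1 = 2*1 + 0 = 2.
  i=2: a_2=1, p_2 = 1*57 + 28 = 85, q_2 = 1*2 + 1 = 3.
  i=3: a_3=27, p_3 = 27*85 + 57 = 2352, q_3 = 27*3 + 2 = 83.
  i=4: a_4=1, p_4 = 1*2352 + 85 = 2437, q_4 = 1*83 + 3 = 86.
  i=5: a_5=2, p_5 = 2*2437 + 2352 = 7226, q_5 = 2*86 + 83 = 255.
Check: 7226^2 - 803*255^2 = 52215076 - 52215075 = 1, so (x, y) = (7226, 255) solves the equation, and by the theorem it is the least positive solution.

(x, y) = (7226, 255)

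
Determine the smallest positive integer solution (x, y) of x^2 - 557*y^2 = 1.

(x, y) = (27849, 1180)

First expand sqrt(557) as a continued fraction. With x_i = (sqrt(557) + m_i)/d_i and (m_0, d_0) = (0, 1): a_0 = floor(sqrt(557)) = 23, since 23^2 = 529 <= 557 < 576 = 24^2.
Iterate m_{i+1} = d_i*a_i - m_i, d_{i+1} = (557 - m_{i+1}^2)/d_i, a_{i+1} = floor((a_0 + m_{i+1})/d_{i+1}):
  m_1 = 1*23 - 0 = 23, d_1 = (557 - 23^2)/1 = 28/1 = 28, a_1 = floor((23 + 23)/28) = 1.
  m_2 = 28*1 - 23 = 5, d_2 = (557 - 5^2)/28 = 532/28 = 19, a_2 = floor((23 + 5)/19) = 1.
  m_3 = 19*1 - 5 = 14, d_3 = (557 - 14^2)/19 = 361/19 = 19, a_3 = floor((23 + 14)/19) = 1.
  m_4 = 19*1 - 14 = 5, d_4 = (557 - 5^2)/19 = 532/19 = 28, a_4 = floor((23 + 5)/28) = 1.
  m_5 = 28*1 - 5 = 23, d_5 = (557 - 23^2)/28 = 28/28 = 1, a_5 = floor((23 + 23)/1) = 46.
  m_6 = 1*46 - 23 = 23, d_6 = (557 - 23^2)/1 = 28/1 = 28: (m_6, d_6) = (m_1, d_1) = (23, 28), so from here the quotients repeat a_1, ..., a_5; the period length is 5.
So sqrt(557) = [23; (1, 1, 1, 1, 46)] with period length k = 5.
k is odd, so (p_{k-1}, q_{k-1}) only solves x^2 - 557y^2 = -1 and the fundamental solution of x^2 - 557y^2 = 1 is (p_{2k-1}, q_{2k-1}) = (p_9, q_9); compute convergents through index 9, running through the period twice.
Convergents (p_i = a_i*p_{i-1} + p_{i-2}, q_i = a_i*q_{i-1} + q_{i-2} with p_{-2}=0, p_{-1}=1, q_{-2}=1, q_{-1}=0):
  i=0: a_0=23, p_0 = 23*1 + 0 = 23, q_0 = 23*0 + 1 = 1.
  i=1: a_1=1, p_1 = 1*23 + 1 = 24, q_1 = 1*1 + 0 = 1.
  i=2: a_2=1, p_2 = 1*24 + 23 = 47, q_2 = 1*1 + 1 = 2.
  i=3: a_3=1, p_3 = 1*47 + 24 = 71, q_3 = 1*2 + 1 = 3.
  i=4: a_4=1, p_4 = 1*71 + 47 = 118, q_4 = 1*3 + 2 = 5.
  i=5: a_5=46, p_5 = 46*118 + 71 = 5499, q_5 = 46*5 + 3 = 233.
  i=6: a_6=1, p_6 = 1*5499 + 118 = 5617, q_6 = 1*233 + 5 = 238.
  i=7: a_7=1, p_7 = 1*5617 + 5499 = 11116, q_7 = 1*238 + 233 = 471.
  i=8: a_8=1, p_8 = 1*11116 + 5617 = 16733, q_8 = 1*471 + 238 = 709.
  i=9: a_9=1, p_9 = 1*16733 + 11116 = 27849, q_9 = 1*709 + 471 = 1180.
Indeed p_4^2 - 557*q_4^2 = 13924 - 13925 = -1, not +1.
Check: 27849^2 - 557*1180^2 = 775566801 - 775566800 = 1, so (x, y) = (27849, 1180) solves the equation, and by the theorem it is the least positive solution.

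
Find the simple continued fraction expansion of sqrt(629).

[25; (12, 1, 1, 12, 50)]

Write x_i = (sqrt(629) + m_i)/d_i with (m_0, d_0) = (0, 1). a_0 = floor(sqrt(629)) = 25, since 25^2 = 625 <= 629 < 676 = 26^2.
Iterate m_{i+1} = d_i*a_i - m_i, d_{i+1} = (629 - m_{i+1}^2)/d_i, a_{i+1} = floor((a_0 + m_{i+1})/d_{i+1}):
  m_1 = 1*25 - 0 = 25, d_1 = (629 - 25^2)/1 = 4/1 = 4, a_1 = floor((25 + 25)/4) = 12.
  m_2 = 4*12 - 25 = 23, d_2 = (629 - 23^2)/4 = 100/4 = 25, a_2 = floor((25 + 23)/25) = 1.
  m_3 = 25*1 - 23 = 2, d_3 = (629 - 2^2)/25 = 625/25 = 25, a_3 = floor((25 + 2)/25) = 1.
  m_4 = 25*1 - 2 = 23, d_4 = (629 - 23^2)/25 = 100/25 = 4, a_4 = floor((25 + 23)/4) = 12.
  m_5 = 4*12 - 23 = 25, d_5 = (629 - 25^2)/4 = 4/4 = 1, a_5 = floor((25 + 25)/1) = 50.
  m_6 = 1*50 - 25 = 25, d_6 = (629 - 25^2)/1 = 4/1 = 4: (m_6, d_6) = (m_1, d_1) = (25, 4), so from here the quotients repeat a_1, ..., a_5; the period length is 5.
Hence the expansion of sqrt(629) is a_0 = 25 followed by the repeating block 12, 1, 1, 12, 50 (period 5).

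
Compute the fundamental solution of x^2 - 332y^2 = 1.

First expand sqrt(332) as a continued fraction. With x_i = (sqrt(332) + m_i)/d_i and (m_0, d_0) = (0, 1): a_0 = floor(sqrt(332)) = 18, since 18^2 = 324 <= 332 < 361 = 19^2.
Iterate m_{i+1} = d_i*a_i - m_i, d_{i+1} = (332 - m_{i+1}^2)/d_i, a_{i+1} = floor((a_0 + m_{i+1})/d_{i+1}):
  m_1 = 1*18 - 0 = 18, d_1 = (332 - 18^2)/1 = 8/1 = 8, a_1 = floor((18 + 18)/8) = 4.
  m_2 = 8*4 - 18 = 14, d_2 = (332 - 14^2)/8 = 136/8 = 17, a_2 = floor((18 + 14)/17) = 1.
  m_3 = 17*1 - 14 = 3, d_3 = (332 - 3^2)/17 = 323/17 = 19, a_3 = floor((18 + 3)/19) = 1.
  m_4 = 19*1 - 3 = 16, d_4 = (332 - 16^2)/19 = 76/19 = 4, a_4 = floor((18 + 16)/4) = 8.
  m_5 = 4*8 - 16 = 16, d_5 = (332 - 16^2)/4 = 76/4 = 19, a_5 = floor((18 + 16)/19) = 1.
  m_6 = 19*1 - 16 = 3, d_6 = (332 - 3^2)/19 = 323/19 = 17, a_6 = floor((18 + 3)/17) = 1.
  m_7 = 17*1 - 3 = 14, d_7 = (332 - 14^2)/17 = 136/17 = 8, a_7 = floor((18 + 14)/8) = 4.
  m_8 = 8*4 - 14 = 18, d_8 = (332 - 18^2)/8 = 8/8 = 1, a_8 = floor((18 + 18)/1) = 36.
  m_9 = 1*36 - 18 = 18, d_9 = (332 - 18^2)/1 = 8/1 = 8: (m_9, d_9) = (m_1, d_1) = (18, 8), so from here the quotients repeat a_1, ..., a_8; the period length is 8.
So sqrt(332) = [18; (4, 1, 1, 8, 1, 1, 4, 36)] with period length k = 8.
k is even, so the fundamental solution of x^2 - 332y^2 = 1 is (p_{k-1}, q_{k-1}) = (p_7, q_7); compute convergents through index 7.
Convergents (p_i = a_i*p_{i-1} + p_{i-2}, q_i = a_i*q_{i-1} + q_{i-2} with p_{-2}=0, p_{-1}=1, q_{-2}=1, q_{-1}=0):
  i=0: a_0=18, p_0 = 18*1 + 0 = 18, q_0 = 18*0 + 1 = 1.
  i=1: a_1=4, p_1 = 4*18 + 1 = 73, q_1 = 4*1 + 0 = 4.
  i=2: a_2=1, p_2 = 1*73 + 18 = 91, q_2 = 1*4 + 1 = 5.
  i=3: a_3=1, p_3 = 1*91 + 73 = 164, q_3 = 1*5 + 4 = 9.
  i=4: a_4=8, p_4 = 8*164 + 91 = 1403, q_4 = 8*9 + 5 = 77.
  i=5: a_5=1, p_5 = 1*1403 + 164 = 1567, q_5 = 1*77 + 9 = 86.
  i=6: a_6=1, p_6 = 1*1567 + 1403 = 2970, q_6 = 1*86 + 77 = 163.
  i=7: a_7=4, p_7 = 4*2970 + 1567 = 13447, q_7 = 4*163 + 86 = 738.
Check: 13447^2 - 332*738^2 = 180821809 - 180821808 = 1, so (x, y) = (13447, 738) solves the equation, and by the theorem it is the least positive solution.

(x, y) = (13447, 738)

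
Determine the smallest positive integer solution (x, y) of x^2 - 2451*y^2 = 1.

(x, y) = (6535, 132)

First expand sqrt(2451) as a continued fraction. With x_i = (sqrt(2451) + m_i)/d_i and (m_0, d_0) = (0, 1): a_0 = floor(sqrt(2451)) = 49, since 49^2 = 2401 <= 2451 < 2500 = 50^2.
Iterate m_{i+1} = d_i*a_i - m_i, d_{i+1} = (2451 - m_{i+1}^2)/d_i, a_{i+1} = floor((a_0 + m_{i+1})/d_{i+1}):
  m_1 = 1*49 - 0 = 49, d_1 = (2451 - 49^2)/1 = 50/1 = 50, a_1 = floor((49 + 49)/50) = 1.
  m_2 = 50*1 - 49 = 1, d_2 = (2451 - 1^2)/50 = 2450/50 = 49, a_2 = floor((49 + 1)/49) = 1.
  m_3 = 49*1 - 1 = 48, d_3 = (2451 - 48^2)/49 = 147/49 = 3, a_3 = floor((49 + 48)/3) = 32.
  m_4 = 3*32 - 48 = 48, d_4 = (2451 - 48^2)/3 = 147/3 = 49, a_4 = floor((49 + 48)/49) = 1.
  m_5 = 49*1 - 48 = 1, d_5 = (2451 - 1^2)/49 = 2450/49 = 50, a_5 = floor((49 + 1)/50) = 1.
  m_6 = 50*1 - 1 = 49, d_6 = (2451 - 49^2)/50 = 50/50 = 1, a_6 = floor((49 + 49)/1) = 98.
  m_7 = 1*98 - 49 = 49, d_7 = (2451 - 49^2)/1 = 50/1 = 50: (m_7, d_7) = (m_1, d_1) = (49, 50), so from here the quotients repeat a_1, ..., a_6; the period length is 6.
So sqrt(2451) = [49; (1, 1, 32, 1, 1, 98)] with period length k = 6.
k is even, so the fundamental solution of x^2 - 2451y^2 = 1 is (p_{k-1}, q_{k-1}) = (p_5, q_5); compute convergents through index 5.
Convergents (p_i = a_i*p_{i-1} + p_{i-2}, q_i = a_i*q_{i-1} + q_{i-2} with p_{-2}=0, p_{-1}=1, q_{-2}=1, q_{-1}=0):
  i=0: a_0=49, p_0 = 49*1 + 0 = 49, q_0 = 49*0 + 1 = 1.
  i=1: a_1=1, p_1 = 1*49 + 1 = 50, q_1 = 1*1 + 0 = 1.
  i=2: a_2=1, p_2 = 1*50 + 49 = 99, q_2 = 1*1 + 1 = 2.
  i=3: a_3=32, p_3 = 32*99 + 50 = 3218, q_3 = 32*2 + 1 = 65.
  i=4: a_4=1, p_4 = 1*3218 + 99 = 3317, q_4 = 1*65 + 2 = 67.
  i=5: a_5=1, p_5 = 1*3317 + 3218 = 6535, q_5 = 1*67 + 65 = 132.
Check: 6535^2 - 2451*132^2 = 42706225 - 42706224 = 1, so (x, y) = (6535, 132) solves the equation, and by the theorem it is the least positive solution.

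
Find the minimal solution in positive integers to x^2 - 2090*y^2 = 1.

(x, y) = (20481, 448)

First expand sqrt(2090) as a continued fraction. With x_i = (sqrt(2090) + m_i)/d_i and (m_0, d_0) = (0, 1): a_0 = floor(sqrt(2090)) = 45, since 45^2 = 2025 <= 2090 < 2116 = 46^2.
Iterate m_{i+1} = d_i*a_i - m_i, d_{i+1} = (2090 - m_{i+1}^2)/d_i, a_{i+1} = floor((a_0 + m_{i+1})/d_{i+1}):
  m_1 = 1*45 - 0 = 45, d_1 = (2090 - 45^2)/1 = 65/1 = 65, a_1 = floor((45 + 45)/65) = 1.
  m_2 = 65*1 - 45 = 20, d_2 = (2090 - 20^2)/65 = 1690/65 = 26, a_2 = floor((45 + 20)/26) = 2.
  m_3 = 26*2 - 20 = 32, d_3 = (2090 - 32^2)/26 = 1066/26 = 41, a_3 = floor((45 + 32)/41) = 1.
  m_4 = 41*1 - 32 = 9, d_4 = (2090 - 9^2)/41 = 2009/41 = 49, a_4 = floor((45 + 9)/49) = 1.
  m_5 = 49*1 - 9 = 40, d_5 = (2090 - 40^2)/49 = 490/49 = 10, a_5 = floor((45 + 40)/10) = 8.
  m_6 = 10*8 - 40 = 40, d_6 = (2090 - 40^2)/10 = 490/10 = 49, a_6 = floor((45 + 40)/49) = 1.
  m_7 = 49*1 - 40 = 9, d_7 = (2090 - 9^2)/49 = 2009/49 = 41, a_7 = floor((45 + 9)/41) = 1.
  m_8 = 41*1 - 9 = 32, d_8 = (2090 - 32^2)/41 = 1066/41 = 26, a_8 = floor((45 + 32)/26) = 2.
  m_9 = 26*2 - 32 = 20, d_9 = (2090 - 20^2)/26 = 1690/26 = 65, a_9 = floor((45 + 20)/65) = 1.
  m_10 = 65*1 - 20 = 45, d_10 = (2090 - 45^2)/65 = 65/65 = 1, a_10 = floor((45 + 45)/1) = 90.
  m_11 = 1*90 - 45 = 45, d_11 = (2090 - 45^2)/1 = 65/1 = 65: (m_11, d_11) = (m_1, d_1) = (45, 65), so from here the quotients repeat a_1, ..., a_10; the period length is 10.
So sqrt(2090) = [45; (1, 2, 1, 1, 8, 1, 1, 2, 1, 90)] with period length k = 10.
k is even, so the fundamental solution of x^2 - 2090y^2 = 1 is (p_{k-1}, q_{k-1}) = (p_9, q_9); compute convergents through index 9.
Convergents (p_i = a_i*p_{i-1} + p_{i-2}, q_i = a_i*q_{i-1} + q_{i-2} with p_{-2}=0, p_{-1}=1, q_{-2}=1, q_{-1}=0):
  i=0: a_0=45, p_0 = 45*1 + 0 = 45, q_0 = 45*0 + 1 = 1.
  i=1: a_1=1, p_1 = 1*45 + 1 = 46, q_1 = 1*1 + 0 = 1.
  i=2: a_2=2, p_2 = 2*46 + 45 = 137, q_2 = 2*1 + 1 = 3.
  i=3: a_3=1, p_3 = 1*137 + 46 = 183, q_3 = 1*3 + 1 = 4.
  i=4: a_4=1, p_4 = 1*183 + 137 = 320, q_4 = 1*4 + 3 = 7.
  i=5: a_5=8, p_5 = 8*320 + 183 = 2743, q_5 = 8*7 + 4 = 60.
  i=6: a_6=1, p_6 = 1*2743 + 320 = 3063, q_6 = 1*60 + 7 = 67.
  i=7: a_7=1, p_7 = 1*3063 + 2743 = 5806, q_7 = 1*67 + 60 = 127.
  i=8: a_8=2, p_8 = 2*5806 + 3063 = 14675, q_8 = 2*127 + 67 = 321.
  i=9: a_9=1, p_9 = 1*14675 + 5806 = 20481, q_9 = 1*321 + 127 = 448.
Check: 20481^2 - 2090*448^2 = 419471361 - 419471360 = 1, so (x, y) = (20481, 448) solves the equation, and by the theorem it is the least positive solution.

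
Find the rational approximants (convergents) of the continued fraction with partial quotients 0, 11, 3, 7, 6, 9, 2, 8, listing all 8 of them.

0/1, 1/11, 3/34, 22/249, 135/1528, 1237/14001, 2609/29530, 22109/250241

Using the convergent recurrence p_i = a_i*p_{i-1} + p_{i-2}, q_i = a_i*q_{i-1} + q_{i-2} with p_{-2}=0, p_{-1}=1, q_{-2}=1, q_{-1}=0:
  i=0: a_0=0, p_0 = 0*1 + 0 = 0, q_0 = 0*0 + 1 = 1.
  i=1: a_1=11, p_1 = 11*0 + 1 = 1, q_1 = 11*1 + 0 = 11.
  i=2: a_2=3, p_2 = 3*1 + 0 = 3, q_2 = 3*11 + 1 = 34.
  i=3: a_3=7, p_3 = 7*3 + 1 = 22, q_3 = 7*34 + 11 = 249.
  i=4: a_4=6, p_4 = 6*22 + 3 = 135, q_4 = 6*249 + 34 = 1528.
  i=5: a_5=9, p_5 = 9*135 + 22 = 1237, q_5 = 9*1528 + 249 = 14001.
  i=6: a_6=2, p_6 = 2*1237 + 135 = 2609, q_6 = 2*14001 + 1528 = 29530.
  i=7: a_7=8, p_7 = 8*2609 + 1237 = 22109, q_7 = 8*29530 + 14001 = 250241.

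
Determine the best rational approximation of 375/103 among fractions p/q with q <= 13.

40/11

Expand x = 375/103 as a continued fraction with the Euclidean algorithm:
  375 = 3*103 + 66, so a_0 = 3.
  103 = 1*66 + 37, so a_1 = 1.
  66 = 1*37 + 29, so a_2 = 1.
  37 = 1*29 + 8, so a_3 = 1.
  29 = 3*8 + 5, so a_4 = 3.
  8 = 1*5 + 3, so a_5 = 1.
  5 = 1*3 + 2, so a_6 = 1.
  3 = 1*2 + 1, so a_7 = 1.
  2 = 2*1 + 0, so a_8 = 2.
so x = [3; 1, 1, 1, 3, 1, 1, 1, 2].
Convergents (p_i = a_i*p_{i-1} + p_{i-2}, q_i = a_i*q_{i-1} + q_{i-2} with p_{-2}=0, p_{-1}=1, q_{-2}=1, q_{-1}=0), until the denominator exceeds 13:
  i=0: a_0=3, p_0 = 3*1 + 0 = 3, q_0 = 3*0 + 1 = 1.
  i=1: a_1=1, p_1 = 1*3 + 1 = 4, q_1 = 1*1 + 0 = 1.
  i=2: a_2=1, p_2 = 1*4 + 3 = 7, q_2 = 1*1 + 1 = 2.
  i=3: a_3=1, p_3 = 1*7 + 4 = 11, q_3 = 1*2 + 1 = 3.
  i=4: a_4=3, p_4 = 3*11 + 7 = 40, q_4 = 3*3 + 2 = 11.
  i=5: a_5=1, p_5 = 1*40 + 11 = 51, q_5 = 1*11 + 3 = 14.
q_5 = 14 > 13, so the last convergent with denominator <= 13 is p_4/q_4 = 40/11.
The closest fraction with denominator <= 13 is either p_4/q_4 or the intermediate fraction (k*p_4 + p_3)/(k*q_4 + q_3) with the largest k >= 1 whose denominator stays <= 13; these approach x as k grows, and every other convergent or intermediate fraction in range is farther away.
Largest k: floor((13 - q_3)/q_4) = floor((13 - 3)/11) = 0.
Since k = 0, no intermediate fraction beyond p_4/q_4 has denominator <= 13, so the convergent 40/11 is the closest (its error is |375*11 - 40*103|/(103*11) = 5/1133).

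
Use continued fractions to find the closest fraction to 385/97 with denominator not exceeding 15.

4/1

Expand x = 385/97 as a continued fraction with the Euclidean algorithm:
  385 = 3*97 + 94, so a_0 = 3.
  97 = 1*94 + 3, so a_1 = 1.
  94 = 31*3 + 1, so a_2 = 31.
  3 = 3*1 + 0, so a_3 = 3.
so x = [3; 1, 31, 3].
Convergents (p_i = a_i*p_{i-1} + p_{i-2}, q_i = a_i*q_{i-1} + q_{i-2} with p_{-2}=0, p_{-1}=1, q_{-2}=1, q_{-1}=0), until the denominator exceeds 15:
  i=0: a_0=3, p_0 = 3*1 + 0 = 3, q_0 = 3*0 + 1 = 1.
  i=1: a_1=1, p_1 = 1*3 + 1 = 4, q_1 = 1*1 + 0 = 1.
  i=2: a_2=31, p_2 = 31*4 + 3 = 127, q_2 = 31*1 + 1 = 32.
q_2 = 32 > 15, so the last convergent with denominator <= 15 is p_1/q_1 = 4/1.
The closest fraction with denominator <= 15 is either p_1/q_1 or the intermediate fraction (k*p_1 + p_0)/(k*q_1 + q_0) with the largest k >= 1 whose denominator stays <= 15; these approach x as k grows, and every other convergent or intermediate fraction in range is farther away.
Largest k: floor((15 - q_0)/q_1) = floor((15 - 1)/1) = 14.
That gives (14*4 + 3)/(14*1 + 1) = 59/15.
Compare the errors: |x - 4/1| = |385*1 - 4*97|/(97*1) = 3/97, and |x - 59/15| = |385*15 - 59*97|/(97*15) = 52/1455.
Cross-multiplying, 3*1455 = 4365 < 5044 = 52*97, so 3/97 is smaller: the convergent 4/1 is closer to x than 59/15.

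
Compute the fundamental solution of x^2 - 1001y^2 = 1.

First expand sqrt(1001) as a continued fraction. With x_i = (sqrt(1001) + m_i)/d_i and (m_0, d_0) = (0, 1): a_0 = floor(sqrt(1001)) = 31, since 31^2 = 961 <= 1001 < 1024 = 32^2.
Iterate m_{i+1} = d_i*a_i - m_i, d_{i+1} = (1001 - m_{i+1}^2)/d_i, a_{i+1} = floor((a_0 + m_{i+1})/d_{i+1}):
  m_1 = 1*31 - 0 = 31, d_1 = (1001 - 31^2)/1 = 40/1 = 40, a_1 = floor((31 + 31)/40) = 1.
  m_2 = 40*1 - 31 = 9, d_2 = (1001 - 9^2)/40 = 920/40 = 23, a_2 = floor((31 + 9)/23) = 1.
  m_3 = 23*1 - 9 = 14, d_3 = (1001 - 14^2)/23 = 805/23 = 35, a_3 = floor((31 + 14)/35) = 1.
  m_4 = 35*1 - 14 = 21, d_4 = (1001 - 21^2)/35 = 560/35 = 16, a_4 = floor((31 + 21)/16) = 3.
  m_5 = 16*3 - 21 = 27, d_5 = (1001 - 27^2)/16 = 272/16 = 17, a_5 = floor((31 + 27)/17) = 3.
  m_6 = 17*3 - 27 = 24, d_6 = (1001 - 24^2)/17 = 425/17 = 25, a_6 = floor((31 + 24)/25) = 2.
  m_7 = 25*2 - 24 = 26, d_7 = (1001 - 26^2)/25 = 325/25 = 13, a_7 = floor((31 + 26)/13) = 4.
  m_8 = 13*4 - 26 = 26, d_8 = (1001 - 26^2)/13 = 325/13 = 25, a_8 = floor((31 + 26)/25) = 2.
  m_9 = 25*2 - 26 = 24, d_9 = (1001 - 24^2)/25 = 425/25 = 17, a_9 = floor((31 + 24)/17) = 3.
  m_10 = 17*3 - 24 = 27, d_10 = (1001 - 27^2)/17 = 272/17 = 16, a_10 = floor((31 + 27)/16) = 3.
  m_11 = 16*3 - 27 = 21, d_11 = (1001 - 21^2)/16 = 560/16 = 35, a_11 = floor((31 + 21)/35) = 1.
  m_12 = 35*1 - 21 = 14, d_12 = (1001 - 14^2)/35 = 805/35 = 23, a_12 = floor((31 + 14)/23) = 1.
  m_13 = 23*1 - 14 = 9, d_13 = (1001 - 9^2)/23 = 920/23 = 40, a_13 = floor((31 + 9)/40) = 1.
  m_14 = 40*1 - 9 = 31, d_14 = (1001 - 31^2)/40 = 40/40 = 1, a_14 = floor((31 + 31)/1) = 62.
  m_15 = 1*62 - 31 = 31, d_15 = (1001 - 31^2)/1 = 40/1 = 40: (m_15, d_15) = (m_1, d_1) = (31, 40), so from here the quotients repeat a_1, ..., a_14; the period length is 14.
So sqrt(1001) = [31; (1, 1, 1, 3, 3, 2, 4, 2, 3, 3, 1, 1, 1, 62)] with period length k = 14.
k is even, so the fundamental solution of x^2 - 1001y^2 = 1 is (p_{k-1}, q_{k-1}) = (p_13, q_13); compute convergents through index 13.
Convergents (p_i = a_i*p_{i-1} + p_{i-2}, q_i = a_i*q_{i-1} + q_{i-2} with p_{-2}=0, p_{-1}=1, q_{-2}=1, q_{-1}=0):
  i=0: a_0=31, p_0 = 31*1 + 0 = 31, q_0 = 31*0 + 1 = 1.
  i=1: a_1=1, p_1 = 1*31 + 1 = 32, q_1 = 1*1 + 0 = 1.
  i=2: a_2=1, p_2 = 1*32 + 31 = 63, q_2 = 1*1 + 1 = 2.
  i=3: a_3=1, p_3 = 1*63 + 32 = 95, q_3 = 1*2 + 1 = 3.
  i=4: a_4=3, p_4 = 3*95 + 63 = 348, q_4 = 3*3 + 2 = 11.
  i=5: a_5=3, p_5 = 3*348 + 95 = 1139, q_5 = 3*11 + 3 = 36.
  i=6: a_6=2, p_6 = 2*1139 + 348 = 2626, q_6 = 2*36 + 11 = 83.
  i=7: a_7=4, p_7 = 4*2626 + 1139 = 11643, q_7 = 4*83 + 36 = 368.
  i=8: a_8=2, p_8 = 2*11643 + 2626 = 25912, q_8 = 2*368 + 83 = 819.
  i=9: a_9=3, p_9 = 3*25912 + 11643 = 89379, q_9 = 3*819 + 368 = 2825.
  i=10: a_10=3, p_10 = 3*89379 + 25912 = 294049, q_10 = 3*2825 + 819 = 9294.
  i=11: a_11=1, p_11 = 1*294049 + 89379 = 383428, q_11 = 1*9294 + 2825 = 12119.
  i=12: a_12=1, p_12 = 1*383428 + 294049 = 677477, q_12 = 1*12119 + 9294 = 21413.
  i=13: a_13=1, p_13 = 1*677477 + 383428 = 1060905, q_13 = 1*21413 + 12119 = 33532.
Check: 1060905^2 - 1001*33532^2 = 1125519419025 - 1125519419024 = 1, so (x, y) = (1060905, 33532) solves the equation, and by the theorem it is the least positive solution.

(x, y) = (1060905, 33532)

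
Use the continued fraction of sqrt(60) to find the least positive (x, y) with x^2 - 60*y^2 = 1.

First expand sqrt(60) as a continued fraction. With x_i = (sqrt(60) + m_i)/d_i and (m_0, d_0) = (0, 1): a_0 = floor(sqrt(60)) = 7, since 7^2 = 49 <= 60 < 64 = 8^2.
Iterate m_{i+1} = d_i*a_i - m_i, d_{i+1} = (60 - m_{i+1}^2)/d_i, a_{i+1} = floor((a_0 + m_{i+1})/d_{i+1}):
  m_1 = 1*7 - 0 = 7, d_1 = (60 - 7^2)/1 = 11/1 = 11, a_1 = floor((7 + 7)/11) = 1.
  m_2 = 11*1 - 7 = 4, d_2 = (60 - 4^2)/11 = 44/11 = 4, a_2 = floor((7 + 4)/4) = 2.
  m_3 = 4*2 - 4 = 4, d_3 = (60 - 4^2)/4 = 44/4 = 11, a_3 = floor((7 + 4)/11) = 1.
  m_4 = 11*1 - 4 = 7, d_4 = (60 - 7^2)/11 = 11/11 = 1, a_4 = floor((7 + 7)/1) = 14.
  m_5 = 1*14 - 7 = 7, d_5 = (60 - 7^2)/1 = 11/1 = 11: (m_5, d_5) = (m_1, d_1) = (7, 11), so from here the quotients repeat a_1, ..., a_4; the period length is 4.
So sqrt(60) = [7; (1, 2, 1, 14)] with period length k = 4.
k is even, so the fundamental solution of x^2 - 60y^2 = 1 is (p_{k-1}, q_{k-1}) = (p_3, q_3); compute convergents through index 3.
Convergents (p_i = a_i*p_{i-1} + p_{i-2}, q_i = a_i*q_{i-1} + q_{i-2} with p_{-2}=0, p_{-1}=1, q_{-2}=1, q_{-1}=0):
  i=0: a_0=7, p_0 = 7*1 + 0 = 7, q_0 = 7*0 + 1 = 1.
  i=1: a_1=1, p_1 = 1*7 + 1 = 8, q_1 = 1*1 + 0 = 1.
  i=2: a_2=2, p_2 = 2*8 + 7 = 23, q_2 = 2*1 + 1 = 3.
  i=3: a_3=1, p_3 = 1*23 + 8 = 31, q_3 = 1*3 + 1 = 4.
Check: 31^2 - 60*4^2 = 961 - 960 = 1, so (x, y) = (31, 4) solves the equation, and by the theorem it is the least positive solution.

(x, y) = (31, 4)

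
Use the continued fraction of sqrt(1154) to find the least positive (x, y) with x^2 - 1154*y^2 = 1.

First expand sqrt(1154) as a continued fraction. With x_i = (sqrt(1154) + m_i)/d_i and (m_0, d_0) = (0, 1): a_0 = floor(sqrt(1154)) = 33, since 33^2 = 1089 <= 1154 < 1156 = 34^2.
Iterate m_{i+1} = d_i*a_i - m_i, d_{i+1} = (1154 - m_{i+1}^2)/d_i, a_{i+1} = floor((a_0 + m_{i+1})/d_{i+1}):
  m_1 = 1*33 - 0 = 33, d_1 = (1154 - 33^2)/1 = 65/1 = 65, a_1 = floor((33 + 33)/65) = 1.
  m_2 = 65*1 - 33 = 32, d_2 = (1154 - 32^2)/65 = 130/65 = 2, a_2 = floor((33 + 32)/2) = 32.
  m_3 = 2*32 - 32 = 32, d_3 = (1154 - 32^2)/2 = 130/2 = 65, a_3 = floor((33 + 32)/65) = 1.
  m_4 = 65*1 - 32 = 33, d_4 = (1154 - 33^2)/65 = 65/65 = 1, a_4 = floor((33 + 33)/1) = 66.
  m_5 = 1*66 - 33 = 33, d_5 = (1154 - 33^2)/1 = 65/1 = 65: (m_5, d_5) = (m_1, d_1) = (33, 65), so from here the quotients repeat a_1, ..., a_4; the period length is 4.
So sqrt(1154) = [33; (1, 32, 1, 66)] with period length k = 4.
k is even, so the fundamental solution of x^2 - 1154y^2 = 1 is (p_{k-1}, q_{k-1}) = (p_3, q_3); compute convergents through index 3.
Convergents (p_i = a_i*p_{i-1} + p_{i-2}, q_i = a_i*q_{i-1} + q_{i-2} with p_{-2}=0, p_{-1}=1, q_{-2}=1, q_{-1}=0):
  i=0: a_0=33, p_0 = 33*1 + 0 = 33, q_0 = 33*0 + 1 = 1.
  i=1: a_1=1, p_1 = 1*33 + 1 = 34, q_1 = 1*1 + 0 = 1.
  i=2: a_2=32, p_2 = 32*34 + 33 = 1121, q_2 = 32*1 + 1 = 33.
  i=3: a_3=1, p_3 = 1*1121 + 34 = 1155, q_3 = 1*33 + 1 = 34.
Check: 1155^2 - 1154*34^2 = 1334025 - 1334024 = 1, so (x, y) = (1155, 34) solves the equation, and by the theorem it is the least positive solution.

(x, y) = (1155, 34)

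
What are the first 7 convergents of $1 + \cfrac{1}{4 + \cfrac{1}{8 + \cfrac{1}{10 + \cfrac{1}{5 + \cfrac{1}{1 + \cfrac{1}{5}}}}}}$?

Using the convergent recurrence p_i = a_i*p_{i-1} + p_{i-2}, q_i = a_i*q_{i-1} + q_{i-2} with p_{-2}=0, p_{-1}=1, q_{-2}=1, q_{-1}=0:
  i=0: a_0=1, p_0 = 1*1 + 0 = 1, q_0 = 1*0 + 1 = 1.
  i=1: a_1=4, p_1 = 4*1 + 1 = 5, q_1 = 4*1 + 0 = 4.
  i=2: a_2=8, p_2 = 8*5 + 1 = 41, q_2 = 8*4 + 1 = 33.
  i=3: a_3=10, p_3 = 10*41 + 5 = 415, q_3 = 10*33 + 4 = 334.
  i=4: a_4=5, p_4 = 5*415 + 41 = 2116, q_4 = 5*334 + 33 = 1703.
  i=5: a_5=1, p_5 = 1*2116 + 415 = 2531, q_5 = 1*1703 + 334 = 2037.
  i=6: a_6=5, p_6 = 5*2531 + 2116 = 14771, q_6 = 5*2037 + 1703 = 11888.

1/1, 5/4, 41/33, 415/334, 2116/1703, 2531/2037, 14771/11888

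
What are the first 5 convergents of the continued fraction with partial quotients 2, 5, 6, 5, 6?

Using the convergent recurrence p_i = a_i*p_{i-1} + p_{i-2}, q_i = a_i*q_{i-1} + q_{i-2} with p_{-2}=0, p_{-1}=1, q_{-2}=1, q_{-1}=0:
  i=0: a_0=2, p_0 = 2*1 + 0 = 2, q_0 = 2*0 + 1 = 1.
  i=1: a_1=5, p_1 = 5*2 + 1 = 11, q_1 = 5*1 + 0 = 5.
  i=2: a_2=6, p_2 = 6*11 + 2 = 68, q_2 = 6*5 + 1 = 31.
  i=3: a_3=5, p_3 = 5*68 + 11 = 351, q_3 = 5*31 + 5 = 160.
  i=4: a_4=6, p_4 = 6*351 + 68 = 2174, q_4 = 6*160 + 31 = 991.

2/1, 11/5, 68/31, 351/160, 2174/991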